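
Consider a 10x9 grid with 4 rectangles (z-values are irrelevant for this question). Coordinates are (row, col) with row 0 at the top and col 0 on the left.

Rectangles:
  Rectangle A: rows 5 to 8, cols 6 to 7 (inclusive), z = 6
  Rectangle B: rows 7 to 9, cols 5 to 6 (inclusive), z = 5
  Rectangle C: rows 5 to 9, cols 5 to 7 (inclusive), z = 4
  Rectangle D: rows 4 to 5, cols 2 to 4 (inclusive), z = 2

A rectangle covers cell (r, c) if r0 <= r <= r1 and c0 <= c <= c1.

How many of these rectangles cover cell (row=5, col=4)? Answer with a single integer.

Answer: 1

Derivation:
Check cell (5,4):
  A: rows 5-8 cols 6-7 -> outside (col miss)
  B: rows 7-9 cols 5-6 -> outside (row miss)
  C: rows 5-9 cols 5-7 -> outside (col miss)
  D: rows 4-5 cols 2-4 -> covers
Count covering = 1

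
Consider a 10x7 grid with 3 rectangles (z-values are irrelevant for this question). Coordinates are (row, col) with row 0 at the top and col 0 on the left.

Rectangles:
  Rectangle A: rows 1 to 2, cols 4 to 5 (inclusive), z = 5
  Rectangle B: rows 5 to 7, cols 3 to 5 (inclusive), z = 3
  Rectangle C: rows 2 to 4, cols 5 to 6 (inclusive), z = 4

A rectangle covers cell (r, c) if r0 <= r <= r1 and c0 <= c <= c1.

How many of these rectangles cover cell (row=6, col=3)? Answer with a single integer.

Answer: 1

Derivation:
Check cell (6,3):
  A: rows 1-2 cols 4-5 -> outside (row miss)
  B: rows 5-7 cols 3-5 -> covers
  C: rows 2-4 cols 5-6 -> outside (row miss)
Count covering = 1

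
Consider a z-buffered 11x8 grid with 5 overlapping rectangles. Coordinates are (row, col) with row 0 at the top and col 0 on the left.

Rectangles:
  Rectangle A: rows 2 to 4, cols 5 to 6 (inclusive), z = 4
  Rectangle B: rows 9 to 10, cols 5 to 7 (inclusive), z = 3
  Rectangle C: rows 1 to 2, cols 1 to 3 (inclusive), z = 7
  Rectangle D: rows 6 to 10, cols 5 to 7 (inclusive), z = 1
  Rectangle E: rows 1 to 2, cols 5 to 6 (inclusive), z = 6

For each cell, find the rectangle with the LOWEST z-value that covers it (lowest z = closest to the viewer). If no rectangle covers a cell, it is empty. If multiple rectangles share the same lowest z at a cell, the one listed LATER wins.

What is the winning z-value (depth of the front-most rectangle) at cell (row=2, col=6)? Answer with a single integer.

Answer: 4

Derivation:
Check cell (2,6):
  A: rows 2-4 cols 5-6 z=4 -> covers; best now A (z=4)
  B: rows 9-10 cols 5-7 -> outside (row miss)
  C: rows 1-2 cols 1-3 -> outside (col miss)
  D: rows 6-10 cols 5-7 -> outside (row miss)
  E: rows 1-2 cols 5-6 z=6 -> covers; best now A (z=4)
Winner: A at z=4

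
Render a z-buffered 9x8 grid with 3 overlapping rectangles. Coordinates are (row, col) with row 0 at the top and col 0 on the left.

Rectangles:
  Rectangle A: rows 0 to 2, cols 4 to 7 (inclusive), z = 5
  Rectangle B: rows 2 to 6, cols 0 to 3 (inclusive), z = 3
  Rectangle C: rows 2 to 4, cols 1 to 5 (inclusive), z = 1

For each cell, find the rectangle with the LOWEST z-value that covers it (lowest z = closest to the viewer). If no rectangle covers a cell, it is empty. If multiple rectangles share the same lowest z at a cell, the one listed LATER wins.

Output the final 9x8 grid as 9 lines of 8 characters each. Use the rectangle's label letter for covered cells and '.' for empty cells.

....AAAA
....AAAA
BCCCCCAA
BCCCCC..
BCCCCC..
BBBB....
BBBB....
........
........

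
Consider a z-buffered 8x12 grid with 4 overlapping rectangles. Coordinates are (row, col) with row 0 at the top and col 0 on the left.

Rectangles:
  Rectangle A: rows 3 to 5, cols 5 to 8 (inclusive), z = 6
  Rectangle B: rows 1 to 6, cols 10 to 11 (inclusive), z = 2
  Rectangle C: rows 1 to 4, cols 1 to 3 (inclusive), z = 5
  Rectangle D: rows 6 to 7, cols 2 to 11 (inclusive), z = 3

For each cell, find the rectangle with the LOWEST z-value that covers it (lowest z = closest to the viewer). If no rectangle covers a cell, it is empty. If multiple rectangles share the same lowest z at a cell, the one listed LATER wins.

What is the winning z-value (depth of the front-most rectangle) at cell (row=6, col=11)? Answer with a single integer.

Answer: 2

Derivation:
Check cell (6,11):
  A: rows 3-5 cols 5-8 -> outside (row miss)
  B: rows 1-6 cols 10-11 z=2 -> covers; best now B (z=2)
  C: rows 1-4 cols 1-3 -> outside (row miss)
  D: rows 6-7 cols 2-11 z=3 -> covers; best now B (z=2)
Winner: B at z=2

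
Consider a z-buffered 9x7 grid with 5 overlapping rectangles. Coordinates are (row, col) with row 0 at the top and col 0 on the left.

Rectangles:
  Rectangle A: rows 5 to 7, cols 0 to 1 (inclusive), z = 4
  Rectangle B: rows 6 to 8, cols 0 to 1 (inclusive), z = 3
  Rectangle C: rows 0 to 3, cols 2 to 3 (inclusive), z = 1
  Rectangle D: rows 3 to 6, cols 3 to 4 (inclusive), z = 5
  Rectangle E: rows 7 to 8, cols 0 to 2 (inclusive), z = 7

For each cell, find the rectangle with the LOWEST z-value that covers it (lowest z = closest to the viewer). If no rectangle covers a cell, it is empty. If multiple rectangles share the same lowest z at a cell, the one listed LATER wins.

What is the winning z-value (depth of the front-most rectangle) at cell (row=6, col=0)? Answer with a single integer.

Check cell (6,0):
  A: rows 5-7 cols 0-1 z=4 -> covers; best now A (z=4)
  B: rows 6-8 cols 0-1 z=3 -> covers; best now B (z=3)
  C: rows 0-3 cols 2-3 -> outside (row miss)
  D: rows 3-6 cols 3-4 -> outside (col miss)
  E: rows 7-8 cols 0-2 -> outside (row miss)
Winner: B at z=3

Answer: 3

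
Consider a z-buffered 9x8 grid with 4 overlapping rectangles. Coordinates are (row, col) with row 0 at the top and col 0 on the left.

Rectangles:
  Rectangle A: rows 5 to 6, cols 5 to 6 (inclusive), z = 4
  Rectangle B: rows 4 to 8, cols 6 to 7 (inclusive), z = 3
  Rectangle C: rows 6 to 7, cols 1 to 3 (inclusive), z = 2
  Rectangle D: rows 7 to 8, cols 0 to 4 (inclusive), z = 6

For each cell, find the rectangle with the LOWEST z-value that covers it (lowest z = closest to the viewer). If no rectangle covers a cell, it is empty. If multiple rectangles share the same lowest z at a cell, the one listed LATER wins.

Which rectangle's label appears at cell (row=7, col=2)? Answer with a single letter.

Answer: C

Derivation:
Check cell (7,2):
  A: rows 5-6 cols 5-6 -> outside (row miss)
  B: rows 4-8 cols 6-7 -> outside (col miss)
  C: rows 6-7 cols 1-3 z=2 -> covers; best now C (z=2)
  D: rows 7-8 cols 0-4 z=6 -> covers; best now C (z=2)
Winner: C at z=2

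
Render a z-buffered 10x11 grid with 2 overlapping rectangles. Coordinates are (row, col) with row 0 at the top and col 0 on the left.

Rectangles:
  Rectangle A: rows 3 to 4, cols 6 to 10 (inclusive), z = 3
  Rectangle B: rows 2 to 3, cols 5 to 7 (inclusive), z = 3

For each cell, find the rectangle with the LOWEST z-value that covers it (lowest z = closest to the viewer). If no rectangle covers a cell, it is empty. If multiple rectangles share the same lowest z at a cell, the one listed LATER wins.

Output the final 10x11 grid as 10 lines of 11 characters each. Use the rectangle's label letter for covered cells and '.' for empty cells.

...........
...........
.....BBB...
.....BBBAAA
......AAAAA
...........
...........
...........
...........
...........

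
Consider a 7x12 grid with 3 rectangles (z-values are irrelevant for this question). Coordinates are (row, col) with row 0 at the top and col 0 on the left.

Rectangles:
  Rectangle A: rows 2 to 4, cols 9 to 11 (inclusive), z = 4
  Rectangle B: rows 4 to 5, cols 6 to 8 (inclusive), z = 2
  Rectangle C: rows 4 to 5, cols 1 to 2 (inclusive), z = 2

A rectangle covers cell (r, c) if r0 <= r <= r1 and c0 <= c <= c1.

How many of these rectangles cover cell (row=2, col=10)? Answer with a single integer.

Check cell (2,10):
  A: rows 2-4 cols 9-11 -> covers
  B: rows 4-5 cols 6-8 -> outside (row miss)
  C: rows 4-5 cols 1-2 -> outside (row miss)
Count covering = 1

Answer: 1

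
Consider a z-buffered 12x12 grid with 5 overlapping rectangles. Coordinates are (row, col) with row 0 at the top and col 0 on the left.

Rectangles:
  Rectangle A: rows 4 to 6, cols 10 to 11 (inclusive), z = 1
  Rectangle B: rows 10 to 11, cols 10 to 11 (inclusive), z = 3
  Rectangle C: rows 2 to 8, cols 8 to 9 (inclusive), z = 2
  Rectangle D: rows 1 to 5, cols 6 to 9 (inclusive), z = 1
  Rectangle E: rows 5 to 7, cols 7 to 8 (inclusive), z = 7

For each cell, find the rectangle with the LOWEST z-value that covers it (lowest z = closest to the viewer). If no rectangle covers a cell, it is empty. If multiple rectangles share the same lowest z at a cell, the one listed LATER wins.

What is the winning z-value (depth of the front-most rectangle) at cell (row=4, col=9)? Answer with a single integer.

Check cell (4,9):
  A: rows 4-6 cols 10-11 -> outside (col miss)
  B: rows 10-11 cols 10-11 -> outside (row miss)
  C: rows 2-8 cols 8-9 z=2 -> covers; best now C (z=2)
  D: rows 1-5 cols 6-9 z=1 -> covers; best now D (z=1)
  E: rows 5-7 cols 7-8 -> outside (row miss)
Winner: D at z=1

Answer: 1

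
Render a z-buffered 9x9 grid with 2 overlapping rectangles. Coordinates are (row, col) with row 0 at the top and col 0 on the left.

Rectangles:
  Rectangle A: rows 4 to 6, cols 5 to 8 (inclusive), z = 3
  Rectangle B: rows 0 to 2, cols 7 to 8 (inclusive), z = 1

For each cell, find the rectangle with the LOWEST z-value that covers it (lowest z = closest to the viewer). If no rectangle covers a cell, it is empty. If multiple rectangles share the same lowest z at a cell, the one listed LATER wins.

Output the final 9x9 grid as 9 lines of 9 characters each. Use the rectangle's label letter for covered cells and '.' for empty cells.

.......BB
.......BB
.......BB
.........
.....AAAA
.....AAAA
.....AAAA
.........
.........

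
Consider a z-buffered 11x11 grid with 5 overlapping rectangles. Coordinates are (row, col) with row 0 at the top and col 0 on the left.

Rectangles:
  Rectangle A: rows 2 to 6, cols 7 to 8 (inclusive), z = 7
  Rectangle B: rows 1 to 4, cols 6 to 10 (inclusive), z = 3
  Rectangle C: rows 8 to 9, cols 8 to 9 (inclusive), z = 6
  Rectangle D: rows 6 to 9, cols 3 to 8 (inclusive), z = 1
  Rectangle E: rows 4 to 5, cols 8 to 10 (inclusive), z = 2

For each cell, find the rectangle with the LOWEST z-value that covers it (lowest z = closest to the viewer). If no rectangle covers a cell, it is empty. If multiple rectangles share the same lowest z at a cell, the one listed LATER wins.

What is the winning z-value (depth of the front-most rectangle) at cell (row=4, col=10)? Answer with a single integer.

Check cell (4,10):
  A: rows 2-6 cols 7-8 -> outside (col miss)
  B: rows 1-4 cols 6-10 z=3 -> covers; best now B (z=3)
  C: rows 8-9 cols 8-9 -> outside (row miss)
  D: rows 6-9 cols 3-8 -> outside (row miss)
  E: rows 4-5 cols 8-10 z=2 -> covers; best now E (z=2)
Winner: E at z=2

Answer: 2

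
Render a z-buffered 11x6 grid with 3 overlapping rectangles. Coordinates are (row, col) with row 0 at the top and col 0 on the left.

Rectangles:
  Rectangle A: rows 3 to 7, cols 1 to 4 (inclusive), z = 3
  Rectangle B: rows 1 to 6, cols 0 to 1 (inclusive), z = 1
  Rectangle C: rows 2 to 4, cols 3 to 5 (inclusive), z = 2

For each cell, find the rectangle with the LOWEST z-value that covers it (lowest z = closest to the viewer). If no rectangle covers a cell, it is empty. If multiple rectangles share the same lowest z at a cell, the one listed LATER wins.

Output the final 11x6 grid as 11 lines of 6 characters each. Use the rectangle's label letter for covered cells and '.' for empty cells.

......
BB....
BB.CCC
BBACCC
BBACCC
BBAAA.
BBAAA.
.AAAA.
......
......
......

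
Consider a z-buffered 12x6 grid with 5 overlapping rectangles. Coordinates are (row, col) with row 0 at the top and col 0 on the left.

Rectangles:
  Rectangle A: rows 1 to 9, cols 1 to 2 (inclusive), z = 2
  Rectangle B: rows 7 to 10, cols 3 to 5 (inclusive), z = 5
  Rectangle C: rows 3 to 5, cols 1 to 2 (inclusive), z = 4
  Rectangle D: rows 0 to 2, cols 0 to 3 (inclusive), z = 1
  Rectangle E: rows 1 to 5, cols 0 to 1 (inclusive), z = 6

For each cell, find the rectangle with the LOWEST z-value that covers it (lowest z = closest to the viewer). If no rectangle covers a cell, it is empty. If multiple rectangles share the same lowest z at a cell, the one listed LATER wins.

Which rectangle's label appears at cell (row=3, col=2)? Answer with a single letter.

Answer: A

Derivation:
Check cell (3,2):
  A: rows 1-9 cols 1-2 z=2 -> covers; best now A (z=2)
  B: rows 7-10 cols 3-5 -> outside (row miss)
  C: rows 3-5 cols 1-2 z=4 -> covers; best now A (z=2)
  D: rows 0-2 cols 0-3 -> outside (row miss)
  E: rows 1-5 cols 0-1 -> outside (col miss)
Winner: A at z=2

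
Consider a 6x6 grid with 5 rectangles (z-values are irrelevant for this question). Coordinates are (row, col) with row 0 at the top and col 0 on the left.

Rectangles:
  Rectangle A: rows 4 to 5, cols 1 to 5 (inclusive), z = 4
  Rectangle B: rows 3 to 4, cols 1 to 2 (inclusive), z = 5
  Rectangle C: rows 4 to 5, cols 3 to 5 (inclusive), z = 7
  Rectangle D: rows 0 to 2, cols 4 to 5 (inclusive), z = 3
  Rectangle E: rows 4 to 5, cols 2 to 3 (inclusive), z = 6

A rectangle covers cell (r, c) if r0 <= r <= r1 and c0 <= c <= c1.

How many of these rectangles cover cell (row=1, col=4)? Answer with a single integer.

Answer: 1

Derivation:
Check cell (1,4):
  A: rows 4-5 cols 1-5 -> outside (row miss)
  B: rows 3-4 cols 1-2 -> outside (row miss)
  C: rows 4-5 cols 3-5 -> outside (row miss)
  D: rows 0-2 cols 4-5 -> covers
  E: rows 4-5 cols 2-3 -> outside (row miss)
Count covering = 1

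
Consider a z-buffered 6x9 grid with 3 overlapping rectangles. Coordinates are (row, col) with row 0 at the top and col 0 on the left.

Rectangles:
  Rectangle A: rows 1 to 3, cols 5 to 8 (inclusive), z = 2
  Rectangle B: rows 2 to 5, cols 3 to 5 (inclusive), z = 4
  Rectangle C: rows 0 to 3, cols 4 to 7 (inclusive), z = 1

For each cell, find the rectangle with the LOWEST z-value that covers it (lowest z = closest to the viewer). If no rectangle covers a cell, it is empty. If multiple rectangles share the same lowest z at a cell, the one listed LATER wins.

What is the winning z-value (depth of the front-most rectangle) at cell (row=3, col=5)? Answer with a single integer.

Answer: 1

Derivation:
Check cell (3,5):
  A: rows 1-3 cols 5-8 z=2 -> covers; best now A (z=2)
  B: rows 2-5 cols 3-5 z=4 -> covers; best now A (z=2)
  C: rows 0-3 cols 4-7 z=1 -> covers; best now C (z=1)
Winner: C at z=1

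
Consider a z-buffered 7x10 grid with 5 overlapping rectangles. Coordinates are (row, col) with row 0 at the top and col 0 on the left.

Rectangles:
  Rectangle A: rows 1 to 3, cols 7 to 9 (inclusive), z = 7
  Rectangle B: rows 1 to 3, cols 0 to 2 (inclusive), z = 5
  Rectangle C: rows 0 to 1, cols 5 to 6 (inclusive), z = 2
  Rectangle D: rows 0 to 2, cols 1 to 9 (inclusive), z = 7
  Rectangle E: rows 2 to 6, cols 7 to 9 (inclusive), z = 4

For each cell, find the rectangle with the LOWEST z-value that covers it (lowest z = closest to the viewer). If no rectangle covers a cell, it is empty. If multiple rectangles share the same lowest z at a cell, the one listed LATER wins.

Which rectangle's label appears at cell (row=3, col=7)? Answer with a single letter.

Check cell (3,7):
  A: rows 1-3 cols 7-9 z=7 -> covers; best now A (z=7)
  B: rows 1-3 cols 0-2 -> outside (col miss)
  C: rows 0-1 cols 5-6 -> outside (row miss)
  D: rows 0-2 cols 1-9 -> outside (row miss)
  E: rows 2-6 cols 7-9 z=4 -> covers; best now E (z=4)
Winner: E at z=4

Answer: E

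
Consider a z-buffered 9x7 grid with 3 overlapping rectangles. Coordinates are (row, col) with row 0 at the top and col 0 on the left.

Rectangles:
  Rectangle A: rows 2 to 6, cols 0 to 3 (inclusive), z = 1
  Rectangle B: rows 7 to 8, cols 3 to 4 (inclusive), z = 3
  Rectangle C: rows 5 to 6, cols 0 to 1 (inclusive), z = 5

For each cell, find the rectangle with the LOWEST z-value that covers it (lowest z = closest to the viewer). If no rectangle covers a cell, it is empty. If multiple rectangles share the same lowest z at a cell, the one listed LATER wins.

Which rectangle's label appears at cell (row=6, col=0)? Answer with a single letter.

Check cell (6,0):
  A: rows 2-6 cols 0-3 z=1 -> covers; best now A (z=1)
  B: rows 7-8 cols 3-4 -> outside (row miss)
  C: rows 5-6 cols 0-1 z=5 -> covers; best now A (z=1)
Winner: A at z=1

Answer: A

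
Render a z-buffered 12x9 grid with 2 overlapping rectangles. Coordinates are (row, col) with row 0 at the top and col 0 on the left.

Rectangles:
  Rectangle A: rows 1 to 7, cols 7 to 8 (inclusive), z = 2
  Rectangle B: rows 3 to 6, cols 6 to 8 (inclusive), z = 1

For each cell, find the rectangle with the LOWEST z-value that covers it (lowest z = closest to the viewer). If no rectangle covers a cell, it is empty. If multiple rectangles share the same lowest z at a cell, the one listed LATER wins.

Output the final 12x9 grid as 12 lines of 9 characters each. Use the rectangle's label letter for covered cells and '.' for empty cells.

.........
.......AA
.......AA
......BBB
......BBB
......BBB
......BBB
.......AA
.........
.........
.........
.........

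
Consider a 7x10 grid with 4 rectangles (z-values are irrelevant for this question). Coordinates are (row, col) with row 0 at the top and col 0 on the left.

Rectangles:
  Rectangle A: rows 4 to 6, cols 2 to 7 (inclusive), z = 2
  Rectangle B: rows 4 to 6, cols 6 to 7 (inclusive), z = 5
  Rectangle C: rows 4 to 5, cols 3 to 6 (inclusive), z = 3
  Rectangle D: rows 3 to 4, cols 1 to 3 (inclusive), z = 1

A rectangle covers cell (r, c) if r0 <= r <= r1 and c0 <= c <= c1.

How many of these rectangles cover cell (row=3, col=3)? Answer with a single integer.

Answer: 1

Derivation:
Check cell (3,3):
  A: rows 4-6 cols 2-7 -> outside (row miss)
  B: rows 4-6 cols 6-7 -> outside (row miss)
  C: rows 4-5 cols 3-6 -> outside (row miss)
  D: rows 3-4 cols 1-3 -> covers
Count covering = 1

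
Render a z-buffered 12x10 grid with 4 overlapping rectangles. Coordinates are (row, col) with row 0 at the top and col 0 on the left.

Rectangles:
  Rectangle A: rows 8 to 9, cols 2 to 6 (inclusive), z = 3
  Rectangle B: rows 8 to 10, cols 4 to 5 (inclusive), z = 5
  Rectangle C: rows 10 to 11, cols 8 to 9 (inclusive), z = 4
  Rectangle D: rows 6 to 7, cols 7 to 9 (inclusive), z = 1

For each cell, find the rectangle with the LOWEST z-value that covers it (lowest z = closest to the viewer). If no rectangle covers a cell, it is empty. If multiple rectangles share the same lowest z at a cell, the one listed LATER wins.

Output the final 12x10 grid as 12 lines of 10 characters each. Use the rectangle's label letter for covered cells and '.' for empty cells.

..........
..........
..........
..........
..........
..........
.......DDD
.......DDD
..AAAAA...
..AAAAA...
....BB..CC
........CC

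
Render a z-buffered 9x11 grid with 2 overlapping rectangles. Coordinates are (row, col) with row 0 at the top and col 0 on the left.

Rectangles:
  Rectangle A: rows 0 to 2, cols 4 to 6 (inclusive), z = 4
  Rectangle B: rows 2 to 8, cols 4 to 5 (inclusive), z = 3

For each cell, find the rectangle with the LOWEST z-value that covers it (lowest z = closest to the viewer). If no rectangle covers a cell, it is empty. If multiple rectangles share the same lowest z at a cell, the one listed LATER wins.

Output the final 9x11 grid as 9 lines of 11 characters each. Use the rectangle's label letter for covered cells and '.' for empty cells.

....AAA....
....AAA....
....BBA....
....BB.....
....BB.....
....BB.....
....BB.....
....BB.....
....BB.....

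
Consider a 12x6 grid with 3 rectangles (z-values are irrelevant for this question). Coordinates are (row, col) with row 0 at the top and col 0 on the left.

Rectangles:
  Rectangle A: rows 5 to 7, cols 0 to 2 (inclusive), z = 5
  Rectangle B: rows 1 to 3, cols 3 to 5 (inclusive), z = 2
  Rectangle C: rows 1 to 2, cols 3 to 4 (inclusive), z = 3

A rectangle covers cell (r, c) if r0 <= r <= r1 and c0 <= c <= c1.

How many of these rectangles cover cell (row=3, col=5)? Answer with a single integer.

Answer: 1

Derivation:
Check cell (3,5):
  A: rows 5-7 cols 0-2 -> outside (row miss)
  B: rows 1-3 cols 3-5 -> covers
  C: rows 1-2 cols 3-4 -> outside (row miss)
Count covering = 1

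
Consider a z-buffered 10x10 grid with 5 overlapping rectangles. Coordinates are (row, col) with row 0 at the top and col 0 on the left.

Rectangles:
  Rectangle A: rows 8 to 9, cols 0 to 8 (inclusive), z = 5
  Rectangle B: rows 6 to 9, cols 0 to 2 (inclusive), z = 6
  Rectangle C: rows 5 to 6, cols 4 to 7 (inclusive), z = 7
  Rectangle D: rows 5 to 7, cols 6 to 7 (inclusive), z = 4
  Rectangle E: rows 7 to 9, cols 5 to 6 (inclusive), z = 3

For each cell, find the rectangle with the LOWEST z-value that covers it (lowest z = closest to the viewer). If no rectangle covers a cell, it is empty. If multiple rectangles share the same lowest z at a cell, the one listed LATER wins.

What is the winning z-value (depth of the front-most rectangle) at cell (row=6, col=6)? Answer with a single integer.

Answer: 4

Derivation:
Check cell (6,6):
  A: rows 8-9 cols 0-8 -> outside (row miss)
  B: rows 6-9 cols 0-2 -> outside (col miss)
  C: rows 5-6 cols 4-7 z=7 -> covers; best now C (z=7)
  D: rows 5-7 cols 6-7 z=4 -> covers; best now D (z=4)
  E: rows 7-9 cols 5-6 -> outside (row miss)
Winner: D at z=4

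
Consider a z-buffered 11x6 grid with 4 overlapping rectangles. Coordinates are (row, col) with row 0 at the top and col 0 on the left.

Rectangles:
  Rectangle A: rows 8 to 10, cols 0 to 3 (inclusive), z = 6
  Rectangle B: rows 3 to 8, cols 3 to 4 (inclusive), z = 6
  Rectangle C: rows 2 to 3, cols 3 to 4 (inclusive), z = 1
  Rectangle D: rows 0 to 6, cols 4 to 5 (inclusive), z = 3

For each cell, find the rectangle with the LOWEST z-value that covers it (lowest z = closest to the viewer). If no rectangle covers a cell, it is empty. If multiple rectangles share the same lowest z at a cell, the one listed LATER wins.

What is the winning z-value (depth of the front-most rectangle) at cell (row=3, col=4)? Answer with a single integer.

Check cell (3,4):
  A: rows 8-10 cols 0-3 -> outside (row miss)
  B: rows 3-8 cols 3-4 z=6 -> covers; best now B (z=6)
  C: rows 2-3 cols 3-4 z=1 -> covers; best now C (z=1)
  D: rows 0-6 cols 4-5 z=3 -> covers; best now C (z=1)
Winner: C at z=1

Answer: 1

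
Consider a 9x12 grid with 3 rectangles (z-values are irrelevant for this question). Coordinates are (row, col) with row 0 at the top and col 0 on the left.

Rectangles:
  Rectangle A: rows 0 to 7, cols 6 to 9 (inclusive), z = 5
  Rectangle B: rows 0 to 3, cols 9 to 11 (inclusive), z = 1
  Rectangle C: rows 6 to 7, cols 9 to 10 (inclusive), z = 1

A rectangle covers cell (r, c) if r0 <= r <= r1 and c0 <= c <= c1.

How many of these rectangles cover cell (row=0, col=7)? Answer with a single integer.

Answer: 1

Derivation:
Check cell (0,7):
  A: rows 0-7 cols 6-9 -> covers
  B: rows 0-3 cols 9-11 -> outside (col miss)
  C: rows 6-7 cols 9-10 -> outside (row miss)
Count covering = 1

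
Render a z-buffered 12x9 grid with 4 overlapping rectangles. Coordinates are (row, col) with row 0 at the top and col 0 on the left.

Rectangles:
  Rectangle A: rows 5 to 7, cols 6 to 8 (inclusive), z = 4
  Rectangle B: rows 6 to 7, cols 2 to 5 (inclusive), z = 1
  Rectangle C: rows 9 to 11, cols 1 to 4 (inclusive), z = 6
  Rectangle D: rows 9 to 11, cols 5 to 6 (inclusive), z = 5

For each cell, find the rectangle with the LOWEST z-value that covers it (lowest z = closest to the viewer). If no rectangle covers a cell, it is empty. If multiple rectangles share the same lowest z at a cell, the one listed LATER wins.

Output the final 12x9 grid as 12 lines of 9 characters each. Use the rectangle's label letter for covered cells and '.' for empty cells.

.........
.........
.........
.........
.........
......AAA
..BBBBAAA
..BBBBAAA
.........
.CCCCDD..
.CCCCDD..
.CCCCDD..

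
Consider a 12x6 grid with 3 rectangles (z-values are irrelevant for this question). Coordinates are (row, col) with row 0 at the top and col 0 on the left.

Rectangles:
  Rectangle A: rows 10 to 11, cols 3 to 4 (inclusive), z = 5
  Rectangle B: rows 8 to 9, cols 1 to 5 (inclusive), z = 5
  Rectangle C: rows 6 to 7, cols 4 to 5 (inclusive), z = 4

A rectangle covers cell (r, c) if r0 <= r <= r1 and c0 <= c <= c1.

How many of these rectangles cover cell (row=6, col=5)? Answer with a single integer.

Check cell (6,5):
  A: rows 10-11 cols 3-4 -> outside (row miss)
  B: rows 8-9 cols 1-5 -> outside (row miss)
  C: rows 6-7 cols 4-5 -> covers
Count covering = 1

Answer: 1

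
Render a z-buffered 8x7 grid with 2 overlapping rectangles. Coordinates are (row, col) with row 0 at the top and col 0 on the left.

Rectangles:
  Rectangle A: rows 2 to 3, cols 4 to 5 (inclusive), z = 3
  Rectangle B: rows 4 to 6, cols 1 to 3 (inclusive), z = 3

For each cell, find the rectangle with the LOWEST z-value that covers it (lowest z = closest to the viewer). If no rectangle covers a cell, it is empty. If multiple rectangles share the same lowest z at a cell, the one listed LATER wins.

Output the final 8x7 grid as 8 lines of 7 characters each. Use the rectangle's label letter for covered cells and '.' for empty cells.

.......
.......
....AA.
....AA.
.BBB...
.BBB...
.BBB...
.......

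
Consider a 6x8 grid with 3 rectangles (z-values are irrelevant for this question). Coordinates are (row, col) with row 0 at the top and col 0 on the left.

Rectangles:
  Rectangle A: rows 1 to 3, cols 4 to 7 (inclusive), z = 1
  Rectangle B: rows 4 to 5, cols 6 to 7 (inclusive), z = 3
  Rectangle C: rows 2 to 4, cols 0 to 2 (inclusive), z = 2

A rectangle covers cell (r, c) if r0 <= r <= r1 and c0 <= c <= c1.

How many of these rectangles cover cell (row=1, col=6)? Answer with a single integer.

Answer: 1

Derivation:
Check cell (1,6):
  A: rows 1-3 cols 4-7 -> covers
  B: rows 4-5 cols 6-7 -> outside (row miss)
  C: rows 2-4 cols 0-2 -> outside (row miss)
Count covering = 1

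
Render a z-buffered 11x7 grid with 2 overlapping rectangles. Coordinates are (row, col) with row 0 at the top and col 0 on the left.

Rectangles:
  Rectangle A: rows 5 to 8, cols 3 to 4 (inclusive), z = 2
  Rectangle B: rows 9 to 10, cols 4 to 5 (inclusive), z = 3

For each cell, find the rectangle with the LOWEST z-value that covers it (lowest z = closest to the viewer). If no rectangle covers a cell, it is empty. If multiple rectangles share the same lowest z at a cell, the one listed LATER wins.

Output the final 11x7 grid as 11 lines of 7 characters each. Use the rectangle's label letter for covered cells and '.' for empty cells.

.......
.......
.......
.......
.......
...AA..
...AA..
...AA..
...AA..
....BB.
....BB.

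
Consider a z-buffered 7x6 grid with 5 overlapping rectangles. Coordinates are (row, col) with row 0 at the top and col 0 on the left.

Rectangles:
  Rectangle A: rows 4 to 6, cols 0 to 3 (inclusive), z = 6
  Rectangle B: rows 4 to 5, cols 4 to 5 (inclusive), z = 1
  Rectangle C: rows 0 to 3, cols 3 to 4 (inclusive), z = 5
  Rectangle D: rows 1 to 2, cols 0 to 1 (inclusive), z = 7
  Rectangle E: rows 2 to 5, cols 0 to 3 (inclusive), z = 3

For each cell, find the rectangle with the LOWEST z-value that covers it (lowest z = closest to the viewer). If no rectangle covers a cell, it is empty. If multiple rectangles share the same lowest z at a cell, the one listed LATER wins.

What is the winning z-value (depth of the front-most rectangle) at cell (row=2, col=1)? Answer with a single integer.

Check cell (2,1):
  A: rows 4-6 cols 0-3 -> outside (row miss)
  B: rows 4-5 cols 4-5 -> outside (row miss)
  C: rows 0-3 cols 3-4 -> outside (col miss)
  D: rows 1-2 cols 0-1 z=7 -> covers; best now D (z=7)
  E: rows 2-5 cols 0-3 z=3 -> covers; best now E (z=3)
Winner: E at z=3

Answer: 3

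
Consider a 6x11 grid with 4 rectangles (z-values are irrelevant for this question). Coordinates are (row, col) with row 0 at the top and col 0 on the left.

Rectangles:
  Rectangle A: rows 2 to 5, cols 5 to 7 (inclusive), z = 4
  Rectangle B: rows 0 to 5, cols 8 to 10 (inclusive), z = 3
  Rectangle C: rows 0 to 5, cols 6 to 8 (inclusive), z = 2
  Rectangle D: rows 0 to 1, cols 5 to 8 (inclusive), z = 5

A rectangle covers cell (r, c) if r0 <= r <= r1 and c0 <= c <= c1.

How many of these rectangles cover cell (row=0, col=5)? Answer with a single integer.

Check cell (0,5):
  A: rows 2-5 cols 5-7 -> outside (row miss)
  B: rows 0-5 cols 8-10 -> outside (col miss)
  C: rows 0-5 cols 6-8 -> outside (col miss)
  D: rows 0-1 cols 5-8 -> covers
Count covering = 1

Answer: 1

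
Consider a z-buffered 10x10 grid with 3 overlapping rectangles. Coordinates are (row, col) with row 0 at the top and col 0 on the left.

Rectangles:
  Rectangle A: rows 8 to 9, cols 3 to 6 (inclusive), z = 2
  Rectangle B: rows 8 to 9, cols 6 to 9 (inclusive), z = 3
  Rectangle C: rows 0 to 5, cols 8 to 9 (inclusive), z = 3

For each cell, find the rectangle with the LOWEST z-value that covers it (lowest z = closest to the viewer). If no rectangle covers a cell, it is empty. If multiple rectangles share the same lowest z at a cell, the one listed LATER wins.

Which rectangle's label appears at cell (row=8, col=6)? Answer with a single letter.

Check cell (8,6):
  A: rows 8-9 cols 3-6 z=2 -> covers; best now A (z=2)
  B: rows 8-9 cols 6-9 z=3 -> covers; best now A (z=2)
  C: rows 0-5 cols 8-9 -> outside (row miss)
Winner: A at z=2

Answer: A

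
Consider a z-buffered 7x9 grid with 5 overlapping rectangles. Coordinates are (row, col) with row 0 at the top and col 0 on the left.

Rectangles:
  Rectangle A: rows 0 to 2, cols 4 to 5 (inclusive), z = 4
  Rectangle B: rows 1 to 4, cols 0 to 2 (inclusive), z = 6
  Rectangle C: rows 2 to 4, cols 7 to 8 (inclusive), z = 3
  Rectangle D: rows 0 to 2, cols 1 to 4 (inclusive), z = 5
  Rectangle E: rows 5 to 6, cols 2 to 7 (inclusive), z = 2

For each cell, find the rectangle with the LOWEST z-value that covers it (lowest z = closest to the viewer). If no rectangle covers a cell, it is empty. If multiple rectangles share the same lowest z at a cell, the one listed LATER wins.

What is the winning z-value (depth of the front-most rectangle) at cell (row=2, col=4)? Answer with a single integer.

Check cell (2,4):
  A: rows 0-2 cols 4-5 z=4 -> covers; best now A (z=4)
  B: rows 1-4 cols 0-2 -> outside (col miss)
  C: rows 2-4 cols 7-8 -> outside (col miss)
  D: rows 0-2 cols 1-4 z=5 -> covers; best now A (z=4)
  E: rows 5-6 cols 2-7 -> outside (row miss)
Winner: A at z=4

Answer: 4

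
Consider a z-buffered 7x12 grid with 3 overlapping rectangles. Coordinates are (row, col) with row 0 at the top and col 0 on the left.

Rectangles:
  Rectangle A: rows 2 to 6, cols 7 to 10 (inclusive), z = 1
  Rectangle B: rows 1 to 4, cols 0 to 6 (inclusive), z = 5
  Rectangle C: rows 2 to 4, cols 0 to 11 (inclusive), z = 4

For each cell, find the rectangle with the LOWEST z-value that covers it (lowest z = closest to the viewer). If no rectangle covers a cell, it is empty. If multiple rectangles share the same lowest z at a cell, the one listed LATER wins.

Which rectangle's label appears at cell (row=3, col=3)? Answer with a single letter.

Check cell (3,3):
  A: rows 2-6 cols 7-10 -> outside (col miss)
  B: rows 1-4 cols 0-6 z=5 -> covers; best now B (z=5)
  C: rows 2-4 cols 0-11 z=4 -> covers; best now C (z=4)
Winner: C at z=4

Answer: C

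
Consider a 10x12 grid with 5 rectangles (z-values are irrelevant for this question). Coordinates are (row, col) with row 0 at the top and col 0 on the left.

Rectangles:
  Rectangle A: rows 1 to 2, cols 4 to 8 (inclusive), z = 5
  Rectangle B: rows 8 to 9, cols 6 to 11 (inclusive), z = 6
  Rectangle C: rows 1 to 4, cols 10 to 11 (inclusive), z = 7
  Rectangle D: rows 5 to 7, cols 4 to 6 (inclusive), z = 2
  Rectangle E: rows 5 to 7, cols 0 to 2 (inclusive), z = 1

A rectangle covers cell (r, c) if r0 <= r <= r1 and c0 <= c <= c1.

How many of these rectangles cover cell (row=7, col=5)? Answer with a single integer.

Answer: 1

Derivation:
Check cell (7,5):
  A: rows 1-2 cols 4-8 -> outside (row miss)
  B: rows 8-9 cols 6-11 -> outside (row miss)
  C: rows 1-4 cols 10-11 -> outside (row miss)
  D: rows 5-7 cols 4-6 -> covers
  E: rows 5-7 cols 0-2 -> outside (col miss)
Count covering = 1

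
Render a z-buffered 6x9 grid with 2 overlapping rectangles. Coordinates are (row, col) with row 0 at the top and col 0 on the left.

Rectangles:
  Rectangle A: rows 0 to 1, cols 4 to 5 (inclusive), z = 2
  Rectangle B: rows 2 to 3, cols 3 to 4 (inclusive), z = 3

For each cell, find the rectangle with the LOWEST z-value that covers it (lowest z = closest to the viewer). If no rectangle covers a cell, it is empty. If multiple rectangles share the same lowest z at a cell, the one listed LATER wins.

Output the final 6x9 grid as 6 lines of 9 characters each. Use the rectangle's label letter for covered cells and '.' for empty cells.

....AA...
....AA...
...BB....
...BB....
.........
.........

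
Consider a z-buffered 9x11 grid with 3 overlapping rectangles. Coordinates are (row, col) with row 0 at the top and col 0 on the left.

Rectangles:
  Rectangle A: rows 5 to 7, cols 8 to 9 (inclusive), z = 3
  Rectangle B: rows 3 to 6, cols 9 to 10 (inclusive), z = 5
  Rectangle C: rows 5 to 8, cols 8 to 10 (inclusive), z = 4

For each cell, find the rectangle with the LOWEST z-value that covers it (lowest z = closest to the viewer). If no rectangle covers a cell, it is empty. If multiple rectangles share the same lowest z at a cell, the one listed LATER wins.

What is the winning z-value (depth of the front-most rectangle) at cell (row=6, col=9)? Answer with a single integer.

Check cell (6,9):
  A: rows 5-7 cols 8-9 z=3 -> covers; best now A (z=3)
  B: rows 3-6 cols 9-10 z=5 -> covers; best now A (z=3)
  C: rows 5-8 cols 8-10 z=4 -> covers; best now A (z=3)
Winner: A at z=3

Answer: 3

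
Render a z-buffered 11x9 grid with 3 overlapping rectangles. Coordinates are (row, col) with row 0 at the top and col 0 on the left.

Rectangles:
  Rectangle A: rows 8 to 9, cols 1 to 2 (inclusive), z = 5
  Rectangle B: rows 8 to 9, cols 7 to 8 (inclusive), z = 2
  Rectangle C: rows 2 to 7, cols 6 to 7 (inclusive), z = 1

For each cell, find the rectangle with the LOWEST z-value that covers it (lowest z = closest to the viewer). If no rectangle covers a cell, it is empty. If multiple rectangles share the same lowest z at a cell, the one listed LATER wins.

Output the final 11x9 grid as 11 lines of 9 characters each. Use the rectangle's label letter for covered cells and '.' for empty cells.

.........
.........
......CC.
......CC.
......CC.
......CC.
......CC.
......CC.
.AA....BB
.AA....BB
.........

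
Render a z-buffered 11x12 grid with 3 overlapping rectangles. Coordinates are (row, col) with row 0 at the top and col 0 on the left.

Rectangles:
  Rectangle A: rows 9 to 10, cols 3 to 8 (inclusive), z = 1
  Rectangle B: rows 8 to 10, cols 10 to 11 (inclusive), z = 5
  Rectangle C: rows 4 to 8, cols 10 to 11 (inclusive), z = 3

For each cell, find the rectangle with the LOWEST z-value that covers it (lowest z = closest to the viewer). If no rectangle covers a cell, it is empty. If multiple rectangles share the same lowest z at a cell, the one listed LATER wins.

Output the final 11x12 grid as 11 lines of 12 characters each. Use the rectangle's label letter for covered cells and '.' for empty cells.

............
............
............
............
..........CC
..........CC
..........CC
..........CC
..........CC
...AAAAAA.BB
...AAAAAA.BB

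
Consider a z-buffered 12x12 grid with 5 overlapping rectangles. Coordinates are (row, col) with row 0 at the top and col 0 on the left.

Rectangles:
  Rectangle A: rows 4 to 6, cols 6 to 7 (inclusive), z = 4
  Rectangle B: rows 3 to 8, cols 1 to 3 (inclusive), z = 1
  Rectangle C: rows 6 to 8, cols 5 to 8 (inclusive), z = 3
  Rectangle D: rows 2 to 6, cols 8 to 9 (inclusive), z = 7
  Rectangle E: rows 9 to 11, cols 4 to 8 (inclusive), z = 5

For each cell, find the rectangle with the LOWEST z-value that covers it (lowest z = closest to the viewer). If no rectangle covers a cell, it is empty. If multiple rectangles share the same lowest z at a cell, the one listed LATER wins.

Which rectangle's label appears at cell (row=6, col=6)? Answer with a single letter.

Answer: C

Derivation:
Check cell (6,6):
  A: rows 4-6 cols 6-7 z=4 -> covers; best now A (z=4)
  B: rows 3-8 cols 1-3 -> outside (col miss)
  C: rows 6-8 cols 5-8 z=3 -> covers; best now C (z=3)
  D: rows 2-6 cols 8-9 -> outside (col miss)
  E: rows 9-11 cols 4-8 -> outside (row miss)
Winner: C at z=3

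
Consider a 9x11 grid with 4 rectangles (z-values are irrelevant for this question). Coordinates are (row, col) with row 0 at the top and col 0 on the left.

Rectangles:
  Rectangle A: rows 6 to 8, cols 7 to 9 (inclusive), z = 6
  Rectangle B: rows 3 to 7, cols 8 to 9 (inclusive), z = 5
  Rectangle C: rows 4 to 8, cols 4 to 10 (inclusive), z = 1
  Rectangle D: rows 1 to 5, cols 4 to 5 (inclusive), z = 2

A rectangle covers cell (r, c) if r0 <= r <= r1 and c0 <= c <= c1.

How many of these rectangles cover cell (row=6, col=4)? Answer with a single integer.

Answer: 1

Derivation:
Check cell (6,4):
  A: rows 6-8 cols 7-9 -> outside (col miss)
  B: rows 3-7 cols 8-9 -> outside (col miss)
  C: rows 4-8 cols 4-10 -> covers
  D: rows 1-5 cols 4-5 -> outside (row miss)
Count covering = 1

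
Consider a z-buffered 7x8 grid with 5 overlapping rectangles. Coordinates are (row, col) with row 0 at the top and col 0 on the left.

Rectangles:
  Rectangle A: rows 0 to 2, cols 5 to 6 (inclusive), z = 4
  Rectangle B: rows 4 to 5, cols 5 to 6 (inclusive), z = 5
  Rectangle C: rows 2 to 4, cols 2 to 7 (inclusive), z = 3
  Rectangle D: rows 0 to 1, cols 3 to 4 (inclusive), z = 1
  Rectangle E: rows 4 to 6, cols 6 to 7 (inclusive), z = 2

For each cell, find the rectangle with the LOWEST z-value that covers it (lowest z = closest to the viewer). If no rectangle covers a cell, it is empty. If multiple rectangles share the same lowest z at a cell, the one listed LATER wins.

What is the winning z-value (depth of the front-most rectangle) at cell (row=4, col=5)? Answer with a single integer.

Answer: 3

Derivation:
Check cell (4,5):
  A: rows 0-2 cols 5-6 -> outside (row miss)
  B: rows 4-5 cols 5-6 z=5 -> covers; best now B (z=5)
  C: rows 2-4 cols 2-7 z=3 -> covers; best now C (z=3)
  D: rows 0-1 cols 3-4 -> outside (row miss)
  E: rows 4-6 cols 6-7 -> outside (col miss)
Winner: C at z=3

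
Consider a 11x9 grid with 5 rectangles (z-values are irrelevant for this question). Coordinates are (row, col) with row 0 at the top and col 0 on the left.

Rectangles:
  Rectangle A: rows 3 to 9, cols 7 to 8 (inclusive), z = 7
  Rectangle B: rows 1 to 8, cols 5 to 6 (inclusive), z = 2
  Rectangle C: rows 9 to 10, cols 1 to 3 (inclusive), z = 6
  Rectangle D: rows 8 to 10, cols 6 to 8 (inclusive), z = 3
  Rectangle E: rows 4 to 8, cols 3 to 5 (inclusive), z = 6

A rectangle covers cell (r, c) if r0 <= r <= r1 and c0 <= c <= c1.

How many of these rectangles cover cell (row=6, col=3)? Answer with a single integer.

Check cell (6,3):
  A: rows 3-9 cols 7-8 -> outside (col miss)
  B: rows 1-8 cols 5-6 -> outside (col miss)
  C: rows 9-10 cols 1-3 -> outside (row miss)
  D: rows 8-10 cols 6-8 -> outside (row miss)
  E: rows 4-8 cols 3-5 -> covers
Count covering = 1

Answer: 1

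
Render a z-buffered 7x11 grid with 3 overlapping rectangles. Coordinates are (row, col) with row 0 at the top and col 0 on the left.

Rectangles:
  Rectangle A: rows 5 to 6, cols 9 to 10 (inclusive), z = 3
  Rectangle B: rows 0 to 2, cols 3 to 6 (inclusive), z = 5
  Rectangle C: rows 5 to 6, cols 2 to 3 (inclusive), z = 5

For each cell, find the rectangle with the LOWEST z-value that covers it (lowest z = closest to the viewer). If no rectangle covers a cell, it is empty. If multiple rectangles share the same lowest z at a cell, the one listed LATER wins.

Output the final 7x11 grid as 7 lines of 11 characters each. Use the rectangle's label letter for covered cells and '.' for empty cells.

...BBBB....
...BBBB....
...BBBB....
...........
...........
..CC.....AA
..CC.....AA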